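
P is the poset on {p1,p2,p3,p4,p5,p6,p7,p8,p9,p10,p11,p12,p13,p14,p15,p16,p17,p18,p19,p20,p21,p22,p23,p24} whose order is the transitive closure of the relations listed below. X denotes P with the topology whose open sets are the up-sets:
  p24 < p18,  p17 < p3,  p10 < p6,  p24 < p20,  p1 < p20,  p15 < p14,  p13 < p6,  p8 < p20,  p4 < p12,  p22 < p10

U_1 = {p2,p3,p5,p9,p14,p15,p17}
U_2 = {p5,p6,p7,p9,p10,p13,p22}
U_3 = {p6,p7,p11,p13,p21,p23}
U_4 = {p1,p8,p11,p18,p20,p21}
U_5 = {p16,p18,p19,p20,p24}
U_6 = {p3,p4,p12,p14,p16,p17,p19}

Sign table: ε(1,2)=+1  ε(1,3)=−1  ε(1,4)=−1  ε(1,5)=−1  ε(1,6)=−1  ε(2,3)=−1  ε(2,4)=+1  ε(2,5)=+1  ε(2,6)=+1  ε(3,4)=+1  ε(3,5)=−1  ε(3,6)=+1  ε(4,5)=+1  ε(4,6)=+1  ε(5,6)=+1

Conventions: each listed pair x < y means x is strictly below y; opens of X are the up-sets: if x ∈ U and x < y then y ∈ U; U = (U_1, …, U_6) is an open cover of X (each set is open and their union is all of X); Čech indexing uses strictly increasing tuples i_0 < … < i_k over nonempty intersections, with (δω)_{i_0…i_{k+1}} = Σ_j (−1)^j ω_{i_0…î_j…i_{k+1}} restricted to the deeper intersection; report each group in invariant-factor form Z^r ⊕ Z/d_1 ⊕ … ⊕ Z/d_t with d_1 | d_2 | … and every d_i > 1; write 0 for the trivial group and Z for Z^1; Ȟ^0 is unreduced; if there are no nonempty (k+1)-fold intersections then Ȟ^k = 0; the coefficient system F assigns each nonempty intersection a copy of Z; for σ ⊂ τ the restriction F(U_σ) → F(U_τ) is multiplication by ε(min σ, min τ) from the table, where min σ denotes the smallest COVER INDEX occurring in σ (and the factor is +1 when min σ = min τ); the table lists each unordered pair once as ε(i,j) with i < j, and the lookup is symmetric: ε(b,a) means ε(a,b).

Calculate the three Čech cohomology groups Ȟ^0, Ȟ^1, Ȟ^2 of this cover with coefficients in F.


Ȟ^0 ≅ Z; Ȟ^1 ≅ Z; Ȟ^2 ≅ 0

intersection data:
  U12={p5,p9} U16={p3,p14,p17} U23={p6,p7,p13} U34={p11,p21} U45={p18,p20} U56={p16,p19}
C dims 6,6; δ0: rk 5, SNF 1^5
Ȟ^0 = (6 − 5) − 0 = 1, so Ȟ^0 ≅ Z
Ȟ^1 = (6 − 0) − 5 = 1, so Ȟ^1 ≅ Z
Ȟ^2 = (0 − 0) − 0 = 0, so Ȟ^2 ≅ 0


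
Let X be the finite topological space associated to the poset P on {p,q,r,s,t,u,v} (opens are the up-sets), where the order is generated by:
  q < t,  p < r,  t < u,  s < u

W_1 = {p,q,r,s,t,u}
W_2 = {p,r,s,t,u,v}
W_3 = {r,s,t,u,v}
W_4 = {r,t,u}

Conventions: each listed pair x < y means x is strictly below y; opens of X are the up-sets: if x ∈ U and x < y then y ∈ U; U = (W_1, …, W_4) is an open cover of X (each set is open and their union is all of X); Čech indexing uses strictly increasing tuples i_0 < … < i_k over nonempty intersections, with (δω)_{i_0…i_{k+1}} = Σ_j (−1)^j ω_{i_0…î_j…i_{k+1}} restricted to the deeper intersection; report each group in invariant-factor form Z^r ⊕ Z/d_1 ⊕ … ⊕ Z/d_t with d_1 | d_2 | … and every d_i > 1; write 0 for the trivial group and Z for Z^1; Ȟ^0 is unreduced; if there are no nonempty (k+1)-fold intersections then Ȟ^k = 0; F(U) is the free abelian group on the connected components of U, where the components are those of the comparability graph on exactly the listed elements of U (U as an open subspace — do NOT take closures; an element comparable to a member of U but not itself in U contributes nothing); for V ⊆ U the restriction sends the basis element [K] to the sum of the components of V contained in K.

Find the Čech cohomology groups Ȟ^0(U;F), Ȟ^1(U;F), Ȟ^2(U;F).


Ȟ^0 ≅ Z^3, Ȟ^1 ≅ 0 and Ȟ^2 ≅ 0

cover nerve:
  W12={p,r,s,t,u} W13={r,s,t,u} W14={r,t,u} W23={r,s,t,u,v} W24={r,t,u} W34={r,t,u}
  W123={r,s,t,u} W124={r,t,u} W134={r,t,u} W234={r,t,u}
  W1234={r,t,u}
components per intersection:
  W1: {p,r} {q,s,t,u}
  W2: {p,r} {s,t,u} {v}
  W3: {r} {s,t,u} {v}
  W4: {r} {t,u}
  W12: {p,r} {s,t,u}
  W13: {r} {s,t,u}
  W14: {r} {t,u}
  W23: {r} {s,t,u} {v}
  W24: {r} {t,u}
  W34: {r} {t,u}
  W123: {r} {s,t,u}
  W124: {r} {t,u}
  W134: {r} {t,u}
  W234: {r} {t,u}
  W1234: {r} {t,u}
C dims 10,13,8,2; δ0: rk 7, SNF 1^7; δ1: rk 6, SNF 1^6; δ2: rk 2, SNF 1^2
Ȟ^0: (10−7)−0=3 ⇒ Z^3
Ȟ^1: (13−6)−7=0 ⇒ 0
Ȟ^2: (8−2)−6=0 ⇒ 0


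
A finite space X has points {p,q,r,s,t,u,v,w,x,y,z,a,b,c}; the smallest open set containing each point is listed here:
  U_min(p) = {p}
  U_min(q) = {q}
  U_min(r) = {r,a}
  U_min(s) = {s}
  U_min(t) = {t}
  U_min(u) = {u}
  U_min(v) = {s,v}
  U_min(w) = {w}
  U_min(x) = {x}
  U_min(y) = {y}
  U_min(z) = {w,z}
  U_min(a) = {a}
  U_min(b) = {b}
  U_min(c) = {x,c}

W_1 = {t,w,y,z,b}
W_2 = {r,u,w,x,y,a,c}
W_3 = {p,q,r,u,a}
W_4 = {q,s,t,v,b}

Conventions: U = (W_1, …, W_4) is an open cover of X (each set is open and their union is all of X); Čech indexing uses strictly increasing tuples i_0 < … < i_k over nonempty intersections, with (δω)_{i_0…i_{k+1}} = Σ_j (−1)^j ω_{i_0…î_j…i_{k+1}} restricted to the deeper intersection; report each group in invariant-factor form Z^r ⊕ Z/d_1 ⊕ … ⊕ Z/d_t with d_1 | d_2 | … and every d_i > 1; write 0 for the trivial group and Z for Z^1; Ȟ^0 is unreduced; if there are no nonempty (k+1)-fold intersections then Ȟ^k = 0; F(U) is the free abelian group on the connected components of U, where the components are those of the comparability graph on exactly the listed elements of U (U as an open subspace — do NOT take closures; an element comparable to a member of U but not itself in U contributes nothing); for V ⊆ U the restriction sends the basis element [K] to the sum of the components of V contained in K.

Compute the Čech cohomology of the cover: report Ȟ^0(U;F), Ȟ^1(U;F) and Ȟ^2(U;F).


intersection data:
  W12={w,y} W14={t,b} W23={r,u,a} W34={q}
components per intersection:
  W1: {t} {w,z} {y} {b}
  W2: {r,a} {u} {w} {x,c} {y}
  W3: {p} {q} {r,a} {u}
  W4: {q} {s,v} {t} {b}
  W12: {w} {y}
  W14: {t} {b}
  W23: {r,a} {u}
  W34: {q}
C dims 17,7; δ0: rk 7, SNF 1^7
Ȟ^0 = (17 − 7) − 0 = 10, so Ȟ^0 ≅ Z^10
Ȟ^1 = (7 − 0) − 7 = 0, so Ȟ^1 ≅ 0
Ȟ^2 = (0 − 0) − 0 = 0, so Ȟ^2 ≅ 0

Ȟ^0(U;F) ≅ Z^10, Ȟ^1(U;F) ≅ 0 and Ȟ^2(U;F) ≅ 0


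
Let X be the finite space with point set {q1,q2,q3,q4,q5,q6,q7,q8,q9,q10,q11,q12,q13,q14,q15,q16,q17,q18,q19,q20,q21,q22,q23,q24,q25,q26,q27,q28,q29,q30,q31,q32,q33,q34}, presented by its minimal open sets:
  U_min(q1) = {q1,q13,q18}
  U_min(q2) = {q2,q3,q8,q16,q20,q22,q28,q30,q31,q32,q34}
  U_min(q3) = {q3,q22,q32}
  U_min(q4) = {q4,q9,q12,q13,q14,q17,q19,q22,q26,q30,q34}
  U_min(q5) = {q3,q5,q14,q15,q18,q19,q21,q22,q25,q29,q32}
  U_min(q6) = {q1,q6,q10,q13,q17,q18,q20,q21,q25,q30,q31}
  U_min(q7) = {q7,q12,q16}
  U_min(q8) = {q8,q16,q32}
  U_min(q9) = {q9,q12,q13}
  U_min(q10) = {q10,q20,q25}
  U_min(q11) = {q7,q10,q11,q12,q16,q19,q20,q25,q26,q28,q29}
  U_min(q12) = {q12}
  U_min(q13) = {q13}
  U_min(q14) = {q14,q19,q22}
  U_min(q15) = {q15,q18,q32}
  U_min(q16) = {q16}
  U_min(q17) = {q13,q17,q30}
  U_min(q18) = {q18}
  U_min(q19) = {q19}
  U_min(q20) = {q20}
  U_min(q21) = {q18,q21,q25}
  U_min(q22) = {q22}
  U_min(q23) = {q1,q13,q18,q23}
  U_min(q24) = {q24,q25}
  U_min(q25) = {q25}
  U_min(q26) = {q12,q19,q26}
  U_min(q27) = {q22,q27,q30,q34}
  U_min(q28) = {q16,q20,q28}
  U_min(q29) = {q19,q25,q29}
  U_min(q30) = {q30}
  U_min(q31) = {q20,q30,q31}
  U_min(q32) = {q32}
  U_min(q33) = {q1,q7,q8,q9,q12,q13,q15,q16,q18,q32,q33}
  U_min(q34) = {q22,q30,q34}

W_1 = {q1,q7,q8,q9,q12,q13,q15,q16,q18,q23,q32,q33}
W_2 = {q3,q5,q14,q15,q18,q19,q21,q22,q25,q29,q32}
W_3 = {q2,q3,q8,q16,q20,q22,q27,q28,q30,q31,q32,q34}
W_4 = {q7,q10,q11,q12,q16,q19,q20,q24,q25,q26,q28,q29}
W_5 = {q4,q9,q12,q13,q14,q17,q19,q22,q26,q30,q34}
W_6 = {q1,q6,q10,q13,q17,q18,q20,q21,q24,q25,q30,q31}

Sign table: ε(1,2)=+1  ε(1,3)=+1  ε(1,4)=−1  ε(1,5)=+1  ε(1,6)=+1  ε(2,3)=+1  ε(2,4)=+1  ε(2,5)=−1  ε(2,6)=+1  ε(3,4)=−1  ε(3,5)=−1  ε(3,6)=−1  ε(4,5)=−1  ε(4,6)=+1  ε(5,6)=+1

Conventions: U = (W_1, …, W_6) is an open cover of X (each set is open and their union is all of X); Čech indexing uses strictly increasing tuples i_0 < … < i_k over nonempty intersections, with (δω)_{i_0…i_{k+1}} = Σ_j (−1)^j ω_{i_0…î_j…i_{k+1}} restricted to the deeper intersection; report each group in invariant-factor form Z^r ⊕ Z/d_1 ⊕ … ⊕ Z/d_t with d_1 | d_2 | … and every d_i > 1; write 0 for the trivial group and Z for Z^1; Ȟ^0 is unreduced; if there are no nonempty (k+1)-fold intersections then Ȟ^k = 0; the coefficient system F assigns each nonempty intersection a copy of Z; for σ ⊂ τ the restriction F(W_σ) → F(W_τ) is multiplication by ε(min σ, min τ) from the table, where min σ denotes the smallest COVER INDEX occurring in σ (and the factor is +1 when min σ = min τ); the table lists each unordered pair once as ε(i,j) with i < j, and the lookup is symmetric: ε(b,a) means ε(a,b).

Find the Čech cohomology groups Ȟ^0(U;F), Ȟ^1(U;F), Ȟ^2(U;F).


nonempty overlaps:
  W12={q15,q18,q32} W13={q8,q16,q32} W14={q7,q12,q16} W15={q9,q12,q13} W16={q1,q13,q18} W23={q3,q22,q32} W24={q19,q25,q29} W25={q14,q19,q22} W26={q18,q21,q25} W34={q16,q20,q28} W35={q22,q30,q34} W36={q20,q30,q31} W45={q12,q19,q26} W46={q10,q20,q24,q25} W56={q13,q17,q30}
  W123={q32} W126={q18} W134={q16} W145={q12} W156={q13} W235={q22} W245={q19} W246={q25} W346={q20} W356={q30}
C dims 6,15,10; δ0: rk 6, SNF 1^5·2; δ1: rk 9, SNF 1^9
degree 0: 6−6−0 = 0 → Ȟ^0 ≅ 0
degree 1: 15−9−6 = 0 plus torsion [2] → Ȟ^1 ≅ Z/2
degree 2: 10−0−9 = 1 → Ȟ^2 ≅ Z

Ȟ^0 = 0; Ȟ^1 = Z/2; Ȟ^2 = Z


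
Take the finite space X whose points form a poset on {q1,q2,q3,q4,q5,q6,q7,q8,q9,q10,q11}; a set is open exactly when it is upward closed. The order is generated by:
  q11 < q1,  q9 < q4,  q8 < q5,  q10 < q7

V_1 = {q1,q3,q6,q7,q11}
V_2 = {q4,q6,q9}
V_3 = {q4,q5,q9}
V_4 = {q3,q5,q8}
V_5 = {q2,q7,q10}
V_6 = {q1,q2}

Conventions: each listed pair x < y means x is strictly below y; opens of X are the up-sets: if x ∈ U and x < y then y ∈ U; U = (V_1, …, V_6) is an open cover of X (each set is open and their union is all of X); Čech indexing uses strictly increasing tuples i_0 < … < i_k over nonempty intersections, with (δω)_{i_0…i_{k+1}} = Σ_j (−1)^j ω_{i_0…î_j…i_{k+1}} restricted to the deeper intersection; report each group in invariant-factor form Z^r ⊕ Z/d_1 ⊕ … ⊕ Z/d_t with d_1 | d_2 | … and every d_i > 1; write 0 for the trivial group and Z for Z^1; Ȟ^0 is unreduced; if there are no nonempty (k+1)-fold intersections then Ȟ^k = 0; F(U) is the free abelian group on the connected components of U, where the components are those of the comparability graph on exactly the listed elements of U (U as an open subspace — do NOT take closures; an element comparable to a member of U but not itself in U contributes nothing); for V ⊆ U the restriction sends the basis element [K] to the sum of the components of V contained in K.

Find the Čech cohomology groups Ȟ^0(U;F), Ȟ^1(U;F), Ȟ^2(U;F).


nerve simplices:
  V12={q6} V14={q3} V15={q7} V16={q1} V23={q4,q9} V34={q5} V56={q2}
components per intersection:
  V1: {q1,q11} {q3} {q6} {q7}
  V2: {q4,q9} {q6}
  V3: {q4,q9} {q5}
  V4: {q3} {q5,q8}
  V5: {q2} {q7,q10}
  V6: {q1} {q2}
  V12: {q6}
  V14: {q3}
  V15: {q7}
  V16: {q1}
  V23: {q4,q9}
  V34: {q5}
  V56: {q2}
C dims 14,7; δ0: rk 7, SNF 1^7
degree 0: 14−7−0 = 7 → Ȟ^0 ≅ Z^7
degree 1: 7−0−7 = 0 → Ȟ^1 ≅ 0
degree 2: 0−0−0 = 0 → Ȟ^2 ≅ 0

Ȟ^0(U;F) ≅ Z^7,  Ȟ^1(U;F) ≅ 0,  Ȟ^2(U;F) ≅ 0


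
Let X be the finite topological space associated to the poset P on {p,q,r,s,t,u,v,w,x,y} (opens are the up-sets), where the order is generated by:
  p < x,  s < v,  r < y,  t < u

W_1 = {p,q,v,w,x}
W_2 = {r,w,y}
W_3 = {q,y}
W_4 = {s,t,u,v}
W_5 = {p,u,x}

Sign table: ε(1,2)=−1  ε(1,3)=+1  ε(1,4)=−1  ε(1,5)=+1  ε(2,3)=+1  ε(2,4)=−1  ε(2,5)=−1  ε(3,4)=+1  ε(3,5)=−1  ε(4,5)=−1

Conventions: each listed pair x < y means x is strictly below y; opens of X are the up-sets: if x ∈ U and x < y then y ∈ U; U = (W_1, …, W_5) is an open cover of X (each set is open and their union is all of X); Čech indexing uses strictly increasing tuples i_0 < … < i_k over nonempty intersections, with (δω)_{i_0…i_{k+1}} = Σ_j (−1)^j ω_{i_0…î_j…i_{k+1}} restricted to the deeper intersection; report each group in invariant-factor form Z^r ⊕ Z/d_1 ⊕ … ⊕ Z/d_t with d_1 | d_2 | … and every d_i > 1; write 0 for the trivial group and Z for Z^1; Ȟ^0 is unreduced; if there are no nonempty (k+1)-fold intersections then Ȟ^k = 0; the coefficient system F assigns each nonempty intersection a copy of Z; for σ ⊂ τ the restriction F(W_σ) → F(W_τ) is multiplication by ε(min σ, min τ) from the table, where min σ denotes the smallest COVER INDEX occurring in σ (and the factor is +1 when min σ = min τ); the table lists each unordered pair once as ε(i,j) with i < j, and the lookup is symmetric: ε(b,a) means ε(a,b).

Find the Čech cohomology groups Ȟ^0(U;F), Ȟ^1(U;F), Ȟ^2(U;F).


Ȟ^0(U;F) ≅ 0; Ȟ^1(U;F) ≅ Z ⊕ Z/2; Ȟ^2(U;F) ≅ 0

nonempty intersections:
  W12={w} W13={q} W14={v} W15={p,x} W23={y} W45={u}
C dims 5,6; δ0: rk 5, SNF 1^4·2
Ȟ^0: (5−5)−0=0 ⇒ 0
Ȟ^1: (6−0)−5=1 plus torsion [2] ⇒ Z ⊕ Z/2
Ȟ^2: (0−0)−0=0 ⇒ 0


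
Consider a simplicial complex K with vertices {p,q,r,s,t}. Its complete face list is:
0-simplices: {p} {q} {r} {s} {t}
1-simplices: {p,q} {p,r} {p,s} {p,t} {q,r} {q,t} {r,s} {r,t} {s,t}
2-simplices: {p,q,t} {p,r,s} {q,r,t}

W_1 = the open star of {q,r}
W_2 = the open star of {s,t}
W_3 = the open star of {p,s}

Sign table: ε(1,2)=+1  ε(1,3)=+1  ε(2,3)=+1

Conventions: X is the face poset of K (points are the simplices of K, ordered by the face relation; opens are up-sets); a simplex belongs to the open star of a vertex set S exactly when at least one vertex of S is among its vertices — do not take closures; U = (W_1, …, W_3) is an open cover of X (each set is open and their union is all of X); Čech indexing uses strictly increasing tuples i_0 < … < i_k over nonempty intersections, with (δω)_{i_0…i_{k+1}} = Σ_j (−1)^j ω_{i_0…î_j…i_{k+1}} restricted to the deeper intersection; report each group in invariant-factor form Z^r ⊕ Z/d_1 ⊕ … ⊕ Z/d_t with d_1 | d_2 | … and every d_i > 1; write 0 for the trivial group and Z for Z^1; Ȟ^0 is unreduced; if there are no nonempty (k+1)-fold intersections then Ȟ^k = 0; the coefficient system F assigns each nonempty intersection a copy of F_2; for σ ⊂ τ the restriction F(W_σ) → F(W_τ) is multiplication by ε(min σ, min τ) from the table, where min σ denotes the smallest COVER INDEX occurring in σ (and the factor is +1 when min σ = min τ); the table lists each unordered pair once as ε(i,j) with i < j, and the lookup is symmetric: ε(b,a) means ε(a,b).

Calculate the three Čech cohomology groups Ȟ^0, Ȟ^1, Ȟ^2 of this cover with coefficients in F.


Ȟ^0(U;F) ≅ Z/2; Ȟ^1(U;F) ≅ 0; Ȟ^2(U;F) ≅ 0

cover nerve:
  W1={{q},{r},{p,q},{p,r},{q,r},{q,t},{r,s},{r,t},{p,q,t},{p,r,s},{q,r,t}} W2={{s},{t},{p,s},{p,t},{q,t},{r,s},{r,t},{s,t},{p,q,t},{p,r,s},{q,r,t}} W3={{p},{s},{p,q},{p,r},{p,s},{p,t},{r,s},{s,t},{p,q,t},{p,r,s}}
  W12={{q,t},{r,s},{r,t},{p,q,t},{p,r,s},{q,r,t}} W13={{p,q},{p,r},{r,s},{p,q,t},{p,r,s}} W23={{s},{p,s},{p,t},{r,s},{s,t},{p,q,t},{p,r,s}}
  W123={{r,s},{p,q,t},{p,r,s}}
C dims 3,3,1; δ0: rk_F2 2; δ1: rk_F2 1
Ȟ^0: (3−2)−0=1 ⇒ Z/2
Ȟ^1: (3−1)−2=0 ⇒ 0
Ȟ^2: (1−0)−1=0 ⇒ 0


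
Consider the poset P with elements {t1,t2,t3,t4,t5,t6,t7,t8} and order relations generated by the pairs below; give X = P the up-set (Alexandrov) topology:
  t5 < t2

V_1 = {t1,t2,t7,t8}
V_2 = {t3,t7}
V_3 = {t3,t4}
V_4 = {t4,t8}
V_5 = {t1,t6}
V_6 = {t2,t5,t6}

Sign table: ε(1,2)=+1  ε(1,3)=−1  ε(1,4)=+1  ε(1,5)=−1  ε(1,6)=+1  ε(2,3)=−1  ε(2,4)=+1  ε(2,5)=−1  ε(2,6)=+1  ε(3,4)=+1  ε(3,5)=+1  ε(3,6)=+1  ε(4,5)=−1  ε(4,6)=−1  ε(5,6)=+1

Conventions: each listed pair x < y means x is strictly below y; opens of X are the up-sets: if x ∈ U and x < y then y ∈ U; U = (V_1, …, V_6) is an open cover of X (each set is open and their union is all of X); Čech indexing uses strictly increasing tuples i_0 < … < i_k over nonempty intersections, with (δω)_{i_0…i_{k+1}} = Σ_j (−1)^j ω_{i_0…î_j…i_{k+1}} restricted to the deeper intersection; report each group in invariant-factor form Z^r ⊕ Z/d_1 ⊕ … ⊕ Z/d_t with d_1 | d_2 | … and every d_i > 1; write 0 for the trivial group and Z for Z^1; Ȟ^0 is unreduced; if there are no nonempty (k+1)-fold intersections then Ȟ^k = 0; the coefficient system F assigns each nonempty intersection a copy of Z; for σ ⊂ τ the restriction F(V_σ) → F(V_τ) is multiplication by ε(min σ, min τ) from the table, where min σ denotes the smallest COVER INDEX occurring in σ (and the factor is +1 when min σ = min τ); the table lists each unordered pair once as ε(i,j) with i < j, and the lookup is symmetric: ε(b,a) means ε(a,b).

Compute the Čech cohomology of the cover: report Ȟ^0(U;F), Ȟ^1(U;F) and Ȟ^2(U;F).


Ȟ^0 ≅ 0, Ȟ^1 ≅ Z ⊕ Z/2, Ȟ^2 ≅ 0

cover nerve:
  V12={t7} V14={t8} V15={t1} V16={t2} V23={t3} V34={t4} V56={t6}
C dims 6,7; δ0: rk 6, SNF 1^5·2
Ȟ^0: (6−6)−0=0 ⇒ 0
Ȟ^1: (7−0)−6=1 plus torsion [2] ⇒ Z ⊕ Z/2
Ȟ^2: (0−0)−0=0 ⇒ 0


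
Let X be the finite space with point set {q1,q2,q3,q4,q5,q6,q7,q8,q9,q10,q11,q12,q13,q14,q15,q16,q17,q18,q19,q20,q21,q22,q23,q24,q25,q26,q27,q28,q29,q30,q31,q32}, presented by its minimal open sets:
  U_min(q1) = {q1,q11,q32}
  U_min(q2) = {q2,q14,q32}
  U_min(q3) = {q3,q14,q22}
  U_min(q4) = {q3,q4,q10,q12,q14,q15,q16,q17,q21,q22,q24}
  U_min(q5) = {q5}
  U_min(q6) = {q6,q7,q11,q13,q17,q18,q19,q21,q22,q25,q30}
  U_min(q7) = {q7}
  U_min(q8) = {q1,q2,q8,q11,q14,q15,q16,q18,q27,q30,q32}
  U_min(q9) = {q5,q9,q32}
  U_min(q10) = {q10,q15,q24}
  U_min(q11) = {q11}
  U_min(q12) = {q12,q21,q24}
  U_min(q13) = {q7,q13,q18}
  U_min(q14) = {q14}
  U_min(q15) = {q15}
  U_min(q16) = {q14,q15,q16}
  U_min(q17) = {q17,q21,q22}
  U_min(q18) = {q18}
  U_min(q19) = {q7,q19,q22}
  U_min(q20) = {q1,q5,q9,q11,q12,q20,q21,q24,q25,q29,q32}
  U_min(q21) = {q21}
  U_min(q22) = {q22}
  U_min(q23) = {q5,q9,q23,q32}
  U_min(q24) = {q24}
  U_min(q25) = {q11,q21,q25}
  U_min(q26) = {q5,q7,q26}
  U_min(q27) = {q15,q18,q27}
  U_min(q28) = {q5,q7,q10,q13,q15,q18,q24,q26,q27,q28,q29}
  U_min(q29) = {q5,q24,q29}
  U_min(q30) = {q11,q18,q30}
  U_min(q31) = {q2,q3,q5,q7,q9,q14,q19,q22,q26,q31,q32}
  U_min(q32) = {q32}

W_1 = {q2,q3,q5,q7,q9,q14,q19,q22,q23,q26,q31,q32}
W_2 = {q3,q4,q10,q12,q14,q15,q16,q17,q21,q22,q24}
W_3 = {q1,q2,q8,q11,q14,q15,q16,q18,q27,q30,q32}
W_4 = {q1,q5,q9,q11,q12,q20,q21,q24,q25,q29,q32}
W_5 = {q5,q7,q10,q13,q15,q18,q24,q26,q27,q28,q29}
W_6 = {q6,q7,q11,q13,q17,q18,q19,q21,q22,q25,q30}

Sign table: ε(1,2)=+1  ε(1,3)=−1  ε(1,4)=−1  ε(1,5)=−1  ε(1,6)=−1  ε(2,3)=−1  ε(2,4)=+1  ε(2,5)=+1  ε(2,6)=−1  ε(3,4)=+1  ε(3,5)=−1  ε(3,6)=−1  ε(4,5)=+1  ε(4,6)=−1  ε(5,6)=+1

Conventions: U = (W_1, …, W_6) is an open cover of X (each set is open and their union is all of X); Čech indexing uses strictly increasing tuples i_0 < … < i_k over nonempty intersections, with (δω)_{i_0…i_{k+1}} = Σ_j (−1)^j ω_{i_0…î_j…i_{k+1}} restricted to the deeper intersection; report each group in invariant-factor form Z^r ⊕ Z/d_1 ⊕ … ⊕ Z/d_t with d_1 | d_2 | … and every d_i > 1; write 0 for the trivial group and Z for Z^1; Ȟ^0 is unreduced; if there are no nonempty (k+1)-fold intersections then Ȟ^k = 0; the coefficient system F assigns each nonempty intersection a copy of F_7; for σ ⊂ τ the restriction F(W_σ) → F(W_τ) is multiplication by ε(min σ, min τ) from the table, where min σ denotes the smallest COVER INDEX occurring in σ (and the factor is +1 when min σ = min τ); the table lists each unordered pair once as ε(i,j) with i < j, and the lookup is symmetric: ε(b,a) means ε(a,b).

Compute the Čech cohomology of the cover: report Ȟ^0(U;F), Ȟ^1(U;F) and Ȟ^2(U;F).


intersection data:
  W12={q3,q14,q22} W13={q2,q14,q32} W14={q5,q9,q32} W15={q5,q7,q26} W16={q7,q19,q22} W23={q14,q15,q16} W24={q12,q21,q24} W25={q10,q15,q24} W26={q17,q21,q22} W34={q1,q11,q32} W35={q15,q18,q27} W36={q11,q18,q30} W45={q5,q24,q29} W46={q11,q21,q25} W56={q7,q13,q18}
  W123={q14} W126={q22} W134={q32} W145={q5} W156={q7} W235={q15} W245={q24} W246={q21} W346={q11} W356={q18}
C dims 6,15,10; δ0: rk_F7 6; δ1: rk_F7 9
Ȟ^0 = (6 − 6) − 0 = 0, so Ȟ^0 ≅ 0
Ȟ^1 = (15 − 9) − 6 = 0, so Ȟ^1 ≅ 0
Ȟ^2 = (10 − 0) − 9 = 1, so Ȟ^2 ≅ Z/7

Ȟ^0 ≅ 0; Ȟ^1 ≅ 0; Ȟ^2 ≅ Z/7


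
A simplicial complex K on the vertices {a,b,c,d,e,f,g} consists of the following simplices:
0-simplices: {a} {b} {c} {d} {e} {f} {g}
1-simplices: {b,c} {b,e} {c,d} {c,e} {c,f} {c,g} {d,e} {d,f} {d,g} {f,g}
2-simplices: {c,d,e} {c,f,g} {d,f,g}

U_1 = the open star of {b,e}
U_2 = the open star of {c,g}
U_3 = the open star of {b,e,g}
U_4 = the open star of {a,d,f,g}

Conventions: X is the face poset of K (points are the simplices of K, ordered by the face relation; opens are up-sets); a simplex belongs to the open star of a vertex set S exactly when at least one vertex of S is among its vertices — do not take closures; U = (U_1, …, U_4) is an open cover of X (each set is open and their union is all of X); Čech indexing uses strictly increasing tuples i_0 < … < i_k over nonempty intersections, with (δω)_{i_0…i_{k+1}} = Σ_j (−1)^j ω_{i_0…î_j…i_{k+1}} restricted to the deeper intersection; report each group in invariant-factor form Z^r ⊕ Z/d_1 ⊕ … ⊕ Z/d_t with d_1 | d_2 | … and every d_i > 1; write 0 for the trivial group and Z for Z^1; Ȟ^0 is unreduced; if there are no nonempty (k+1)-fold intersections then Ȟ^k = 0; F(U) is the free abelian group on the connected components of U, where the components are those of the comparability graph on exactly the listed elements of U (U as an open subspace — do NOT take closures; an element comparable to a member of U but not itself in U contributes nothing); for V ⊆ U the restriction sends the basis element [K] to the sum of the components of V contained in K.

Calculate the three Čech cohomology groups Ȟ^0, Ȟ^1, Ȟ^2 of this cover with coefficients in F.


nerve of the cover:
  U1={{b},{e},{b,c},{b,e},{c,e},{d,e},{c,d,e}} U2={{c},{g},{b,c},{c,d},{c,e},{c,f},{c,g},{d,g},{f,g},{c,d,e},{c,f,g},{d,f,g}} U3={{b},{e},{g},{b,c},{b,e},{c,e},{c,g},{d,e},{d,g},{f,g},{c,d,e},{c,f,g},{d,f,g}} U4={{a},{d},{f},{g},{c,d},{c,f},{c,g},{d,e},{d,f},{d,g},{f,g},{c,d,e},{c,f,g},{d,f,g}}
  U12={{b,c},{c,e},{c,d,e}} U13={{b},{e},{b,c},{b,e},{c,e},{d,e},{c,d,e}} U14={{d,e},{c,d,e}} U23={{g},{b,c},{c,e},{c,g},{d,g},{f,g},{c,d,e},{c,f,g},{d,f,g}} U24={{g},{c,d},{c,f},{c,g},{d,g},{f,g},{c,d,e},{c,f,g},{d,f,g}} U34={{g},{c,g},{d,e},{d,g},{f,g},{c,d,e},{c,f,g},{d,f,g}}
  U123={{b,c},{c,e},{c,d,e}} U124={{c,d,e}} U134={{d,e},{c,d,e}} U234={{g},{c,g},{d,g},{f,g},{c,d,e},{c,f,g},{d,f,g}}
  U1234={{c,d,e}}
components per intersection:
  U1: {{b},{e},{b,c},{b,e},{c,e},{d,e},{c,d,e}}
  U2: {{c},{g},{b,c},{c,d},{c,e},{c,f},{c,g},{d,g},{f,g},{c,d,e},{c,f,g},{d,f,g}}
  U3: {{b},{e},{b,c},{b,e},{c,e},{d,e},{c,d,e}} {{g},{c,g},{d,g},{f,g},{c,f,g},{d,f,g}}
  U4: {{a}} {{d},{f},{g},{c,d},{c,f},{c,g},{d,e},{d,f},{d,g},{f,g},{c,d,e},{c,f,g},{d,f,g}}
  U12: {{b,c}} {{c,e},{c,d,e}}
  U13: {{b},{e},{b,c},{b,e},{c,e},{d,e},{c,d,e}}
  U14: {{d,e},{c,d,e}}
  U23: {{g},{c,g},{d,g},{f,g},{c,f,g},{d,f,g}} {{b,c}} {{c,e},{c,d,e}}
  U24: {{g},{c,f},{c,g},{d,g},{f,g},{c,f,g},{d,f,g}} {{c,d},{c,d,e}}
  U34: {{g},{c,g},{d,g},{f,g},{c,f,g},{d,f,g}} {{d,e},{c,d,e}}
  U123: {{b,c}} {{c,e},{c,d,e}}
  U124: {{c,d,e}}
  U134: {{d,e},{c,d,e}}
  U234: {{g},{c,g},{d,g},{f,g},{c,f,g},{d,f,g}} {{c,d,e}}
  U1234: {{c,d,e}}
C dims 6,11,6,1; δ0: rk 4, SNF 1^4; δ1: rk 5, SNF 1^5; δ2: rk 1, SNF 1^1
Ȟ^0 = (6 − 4) − 0 = 2, so Ȟ^0 ≅ Z^2
Ȟ^1 = (11 − 5) − 4 = 2, so Ȟ^1 ≅ Z^2
Ȟ^2 = (6 − 1) − 5 = 0, so Ȟ^2 ≅ 0

Ȟ^0 ≅ Z^2; Ȟ^1 ≅ Z^2; Ȟ^2 ≅ 0


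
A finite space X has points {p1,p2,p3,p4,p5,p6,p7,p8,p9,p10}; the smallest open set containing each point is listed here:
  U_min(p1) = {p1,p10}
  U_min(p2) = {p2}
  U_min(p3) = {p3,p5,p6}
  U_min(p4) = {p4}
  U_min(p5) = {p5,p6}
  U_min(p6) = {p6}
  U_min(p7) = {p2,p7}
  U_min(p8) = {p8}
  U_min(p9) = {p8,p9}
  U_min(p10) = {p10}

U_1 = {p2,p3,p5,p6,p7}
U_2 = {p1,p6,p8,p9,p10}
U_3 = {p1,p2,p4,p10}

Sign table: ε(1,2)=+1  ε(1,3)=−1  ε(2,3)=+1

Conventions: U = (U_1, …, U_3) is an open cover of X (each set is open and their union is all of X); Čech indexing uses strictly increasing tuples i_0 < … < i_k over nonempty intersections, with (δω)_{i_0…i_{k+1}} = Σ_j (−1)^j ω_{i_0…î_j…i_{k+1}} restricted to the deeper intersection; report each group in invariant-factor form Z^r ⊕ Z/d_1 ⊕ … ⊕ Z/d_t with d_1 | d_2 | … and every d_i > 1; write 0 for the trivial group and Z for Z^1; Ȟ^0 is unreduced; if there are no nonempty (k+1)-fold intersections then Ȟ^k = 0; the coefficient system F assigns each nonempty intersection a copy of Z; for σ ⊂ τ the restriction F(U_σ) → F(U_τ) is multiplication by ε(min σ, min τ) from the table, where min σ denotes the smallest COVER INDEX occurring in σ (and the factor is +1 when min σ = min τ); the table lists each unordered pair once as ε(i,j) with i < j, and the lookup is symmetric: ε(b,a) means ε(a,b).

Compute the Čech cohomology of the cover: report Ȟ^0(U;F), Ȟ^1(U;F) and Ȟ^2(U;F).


intersection data:
  U12={p6} U13={p2} U23={p1,p10}
C dims 3,3; δ0: rk 3, SNF 1^2·2
Ȟ^0 = (3 − 3) − 0 = 0, so Ȟ^0 ≅ 0
Ȟ^1 = (3 − 0) − 3 = 0 plus torsion [2], so Ȟ^1 ≅ Z/2
Ȟ^2 = (0 − 0) − 0 = 0, so Ȟ^2 ≅ 0

Ȟ^0(U;F) ≅ 0, Ȟ^1(U;F) ≅ Z/2, Ȟ^2(U;F) ≅ 0


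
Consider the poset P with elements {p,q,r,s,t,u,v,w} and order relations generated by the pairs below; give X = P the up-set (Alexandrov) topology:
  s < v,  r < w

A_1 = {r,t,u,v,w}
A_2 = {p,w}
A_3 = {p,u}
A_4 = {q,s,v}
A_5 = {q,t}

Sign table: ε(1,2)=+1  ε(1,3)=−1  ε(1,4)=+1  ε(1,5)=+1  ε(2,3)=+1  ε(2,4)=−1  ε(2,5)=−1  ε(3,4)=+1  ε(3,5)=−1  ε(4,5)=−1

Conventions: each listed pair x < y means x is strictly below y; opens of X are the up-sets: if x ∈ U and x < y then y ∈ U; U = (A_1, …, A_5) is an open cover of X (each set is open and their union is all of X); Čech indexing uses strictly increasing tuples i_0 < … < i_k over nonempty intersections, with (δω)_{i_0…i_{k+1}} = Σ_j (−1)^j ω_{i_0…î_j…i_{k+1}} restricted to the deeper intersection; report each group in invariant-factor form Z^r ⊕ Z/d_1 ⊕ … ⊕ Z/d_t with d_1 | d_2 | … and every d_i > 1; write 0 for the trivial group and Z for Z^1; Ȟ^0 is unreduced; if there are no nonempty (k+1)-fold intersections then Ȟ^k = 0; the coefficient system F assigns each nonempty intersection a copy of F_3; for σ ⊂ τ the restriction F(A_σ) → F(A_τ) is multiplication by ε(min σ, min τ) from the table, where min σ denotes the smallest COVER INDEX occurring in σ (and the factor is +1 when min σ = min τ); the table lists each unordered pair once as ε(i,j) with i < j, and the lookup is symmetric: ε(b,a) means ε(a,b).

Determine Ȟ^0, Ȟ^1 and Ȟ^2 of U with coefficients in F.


nerve simplices:
  A12={w} A13={u} A14={v} A15={t} A23={p} A45={q}
C dims 5,6; δ0: rk_F3 5
degree 0: 5−5−0 = 0 → Ȟ^0 ≅ 0
degree 1: 6−0−5 = 1 → Ȟ^1 ≅ Z/3
degree 2: 0−0−0 = 0 → Ȟ^2 ≅ 0

Ȟ^0(U;F) ≅ 0, Ȟ^1(U;F) ≅ Z/3, Ȟ^2(U;F) ≅ 0


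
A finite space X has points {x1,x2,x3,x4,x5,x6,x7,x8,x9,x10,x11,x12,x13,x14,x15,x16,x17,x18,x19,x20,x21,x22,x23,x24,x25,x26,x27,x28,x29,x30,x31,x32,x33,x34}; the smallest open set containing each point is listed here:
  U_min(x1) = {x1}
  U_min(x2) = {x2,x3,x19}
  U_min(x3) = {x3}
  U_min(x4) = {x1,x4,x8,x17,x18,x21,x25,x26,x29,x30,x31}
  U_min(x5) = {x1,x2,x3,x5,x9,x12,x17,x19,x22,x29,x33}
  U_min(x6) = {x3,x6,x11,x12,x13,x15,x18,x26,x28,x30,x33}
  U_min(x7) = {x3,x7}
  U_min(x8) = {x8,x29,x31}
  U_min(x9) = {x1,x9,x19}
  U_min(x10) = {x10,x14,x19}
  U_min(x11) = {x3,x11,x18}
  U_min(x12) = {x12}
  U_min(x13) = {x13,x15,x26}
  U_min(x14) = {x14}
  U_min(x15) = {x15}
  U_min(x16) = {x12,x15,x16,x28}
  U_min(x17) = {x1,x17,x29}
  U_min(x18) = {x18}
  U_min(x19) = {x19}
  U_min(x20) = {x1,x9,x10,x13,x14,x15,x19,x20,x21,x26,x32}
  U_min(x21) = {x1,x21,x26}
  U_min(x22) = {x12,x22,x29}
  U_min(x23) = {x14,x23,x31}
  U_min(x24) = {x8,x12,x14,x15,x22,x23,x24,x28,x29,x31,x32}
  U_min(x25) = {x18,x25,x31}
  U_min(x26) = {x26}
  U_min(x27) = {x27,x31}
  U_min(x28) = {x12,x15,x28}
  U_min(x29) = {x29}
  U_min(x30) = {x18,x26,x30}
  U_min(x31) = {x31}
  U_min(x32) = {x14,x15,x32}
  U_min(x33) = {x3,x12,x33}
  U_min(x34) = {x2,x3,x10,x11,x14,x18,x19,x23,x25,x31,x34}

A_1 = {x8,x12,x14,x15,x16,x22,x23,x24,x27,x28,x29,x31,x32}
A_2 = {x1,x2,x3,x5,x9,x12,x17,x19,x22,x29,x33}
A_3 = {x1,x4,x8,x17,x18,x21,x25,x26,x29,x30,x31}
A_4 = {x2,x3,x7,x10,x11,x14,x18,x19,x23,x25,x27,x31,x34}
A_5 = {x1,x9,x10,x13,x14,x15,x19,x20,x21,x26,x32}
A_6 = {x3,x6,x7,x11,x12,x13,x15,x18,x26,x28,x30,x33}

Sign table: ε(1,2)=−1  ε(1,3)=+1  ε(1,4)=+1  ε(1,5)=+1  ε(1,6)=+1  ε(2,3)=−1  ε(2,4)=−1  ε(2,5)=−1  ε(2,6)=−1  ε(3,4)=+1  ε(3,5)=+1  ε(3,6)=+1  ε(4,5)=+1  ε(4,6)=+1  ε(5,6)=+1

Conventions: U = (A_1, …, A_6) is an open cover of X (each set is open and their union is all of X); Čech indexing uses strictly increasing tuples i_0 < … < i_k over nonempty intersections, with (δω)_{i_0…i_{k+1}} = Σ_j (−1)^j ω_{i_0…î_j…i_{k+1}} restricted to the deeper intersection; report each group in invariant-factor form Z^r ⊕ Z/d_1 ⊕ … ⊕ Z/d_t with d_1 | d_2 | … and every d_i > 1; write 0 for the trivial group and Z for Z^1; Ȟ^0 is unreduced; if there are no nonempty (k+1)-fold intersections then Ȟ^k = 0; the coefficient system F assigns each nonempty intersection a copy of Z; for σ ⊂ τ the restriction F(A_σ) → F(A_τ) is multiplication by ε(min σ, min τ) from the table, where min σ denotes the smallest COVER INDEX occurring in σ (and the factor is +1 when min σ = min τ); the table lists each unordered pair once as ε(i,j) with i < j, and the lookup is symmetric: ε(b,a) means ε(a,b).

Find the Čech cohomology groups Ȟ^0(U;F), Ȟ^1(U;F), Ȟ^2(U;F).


Ȟ^0 ≅ Z, Ȟ^1 ≅ 0 and Ȟ^2 ≅ Z/2

cover nerve:
  A12={x12,x22,x29} A13={x8,x29,x31} A14={x14,x23,x27,x31} A15={x14,x15,x32} A16={x12,x15,x28} A23={x1,x17,x29} A24={x2,x3,x19} A25={x1,x9,x19} A26={x3,x12,x33} A34={x18,x25,x31} A35={x1,x21,x26} A36={x18,x26,x30} A45={x10,x14,x19} A46={x3,x7,x11,x18} A56={x13,x15,x26}
  A123={x29} A126={x12} A134={x31} A145={x14} A156={x15} A235={x1} A245={x19} A246={x3} A346={x18} A356={x26}
C dims 6,15,10; δ0: rk 5, SNF 1^5; δ1: rk 10, SNF 1^9·2
Ȟ^0: (6−5)−0=1 ⇒ Z
Ȟ^1: (15−10)−5=0 ⇒ 0
Ȟ^2: (10−0)−10=0 plus torsion [2] ⇒ Z/2


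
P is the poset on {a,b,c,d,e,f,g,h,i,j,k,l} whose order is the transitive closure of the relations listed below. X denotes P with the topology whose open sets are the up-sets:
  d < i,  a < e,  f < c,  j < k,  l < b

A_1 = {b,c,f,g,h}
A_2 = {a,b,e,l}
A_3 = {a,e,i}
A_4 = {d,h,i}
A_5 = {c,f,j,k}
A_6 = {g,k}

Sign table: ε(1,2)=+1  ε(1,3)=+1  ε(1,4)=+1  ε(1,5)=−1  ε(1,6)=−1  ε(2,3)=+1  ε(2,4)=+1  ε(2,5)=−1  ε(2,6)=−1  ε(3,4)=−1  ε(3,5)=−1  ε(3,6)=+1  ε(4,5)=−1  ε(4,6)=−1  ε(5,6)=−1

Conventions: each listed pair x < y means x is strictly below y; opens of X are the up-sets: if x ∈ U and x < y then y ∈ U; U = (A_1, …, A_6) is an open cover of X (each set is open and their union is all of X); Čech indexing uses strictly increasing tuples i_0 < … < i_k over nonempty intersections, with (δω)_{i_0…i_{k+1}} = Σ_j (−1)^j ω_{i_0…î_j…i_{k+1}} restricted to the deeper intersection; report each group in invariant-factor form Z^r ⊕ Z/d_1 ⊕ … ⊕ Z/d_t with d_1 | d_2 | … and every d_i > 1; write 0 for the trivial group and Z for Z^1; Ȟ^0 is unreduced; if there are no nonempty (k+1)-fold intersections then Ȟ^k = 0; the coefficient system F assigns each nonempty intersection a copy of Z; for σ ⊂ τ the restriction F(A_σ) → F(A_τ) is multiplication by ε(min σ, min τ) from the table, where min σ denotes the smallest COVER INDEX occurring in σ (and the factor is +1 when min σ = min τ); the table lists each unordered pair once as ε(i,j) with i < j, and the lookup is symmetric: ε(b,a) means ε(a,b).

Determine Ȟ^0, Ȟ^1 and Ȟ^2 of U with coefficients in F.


nerve simplices:
  A12={b} A14={h} A15={c,f} A16={g} A23={a,e} A34={i} A56={k}
C dims 6,7; δ0: rk 6, SNF 1^5·2
degree 0: 6−6−0 = 0 → Ȟ^0 ≅ 0
degree 1: 7−0−6 = 1 plus torsion [2] → Ȟ^1 ≅ Z ⊕ Z/2
degree 2: 0−0−0 = 0 → Ȟ^2 ≅ 0

Ȟ^0 ≅ 0, Ȟ^1 ≅ Z ⊕ Z/2, Ȟ^2 ≅ 0


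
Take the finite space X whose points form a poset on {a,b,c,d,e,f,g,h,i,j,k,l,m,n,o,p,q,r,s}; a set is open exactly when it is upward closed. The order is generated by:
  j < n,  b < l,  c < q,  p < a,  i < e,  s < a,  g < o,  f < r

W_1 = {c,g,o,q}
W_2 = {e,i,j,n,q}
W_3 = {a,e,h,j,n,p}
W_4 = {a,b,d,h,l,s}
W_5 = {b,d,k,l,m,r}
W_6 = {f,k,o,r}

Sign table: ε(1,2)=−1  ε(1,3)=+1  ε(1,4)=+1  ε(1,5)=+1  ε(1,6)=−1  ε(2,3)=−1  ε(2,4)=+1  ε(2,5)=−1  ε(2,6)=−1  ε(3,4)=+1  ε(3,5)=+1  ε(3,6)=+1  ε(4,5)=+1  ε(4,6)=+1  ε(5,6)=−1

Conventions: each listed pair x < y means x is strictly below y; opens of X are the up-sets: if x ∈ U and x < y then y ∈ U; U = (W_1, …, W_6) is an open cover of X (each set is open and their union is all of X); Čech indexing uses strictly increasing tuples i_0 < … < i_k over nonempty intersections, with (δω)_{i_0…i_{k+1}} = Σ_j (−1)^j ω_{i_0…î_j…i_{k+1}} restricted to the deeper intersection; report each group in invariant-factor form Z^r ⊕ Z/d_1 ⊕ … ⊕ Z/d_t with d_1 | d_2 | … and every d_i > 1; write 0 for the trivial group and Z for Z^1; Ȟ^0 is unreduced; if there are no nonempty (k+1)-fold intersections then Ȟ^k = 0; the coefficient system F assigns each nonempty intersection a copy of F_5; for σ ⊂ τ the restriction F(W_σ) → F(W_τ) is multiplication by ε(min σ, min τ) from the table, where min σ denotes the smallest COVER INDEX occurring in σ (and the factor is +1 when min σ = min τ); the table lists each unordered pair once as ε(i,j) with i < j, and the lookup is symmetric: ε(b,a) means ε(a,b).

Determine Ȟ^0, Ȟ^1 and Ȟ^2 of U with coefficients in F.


intersection data:
  W12={q} W16={o} W23={e,j,n} W34={a,h} W45={b,d,l} W56={k,r}
C dims 6,6; δ0: rk_F5 5
Ȟ^0 = (6 − 5) − 0 = 1, so Ȟ^0 ≅ Z/5
Ȟ^1 = (6 − 0) − 5 = 1, so Ȟ^1 ≅ Z/5
Ȟ^2 = (0 − 0) − 0 = 0, so Ȟ^2 ≅ 0

Ȟ^0 ≅ Z/5, Ȟ^1 ≅ Z/5, Ȟ^2 ≅ 0


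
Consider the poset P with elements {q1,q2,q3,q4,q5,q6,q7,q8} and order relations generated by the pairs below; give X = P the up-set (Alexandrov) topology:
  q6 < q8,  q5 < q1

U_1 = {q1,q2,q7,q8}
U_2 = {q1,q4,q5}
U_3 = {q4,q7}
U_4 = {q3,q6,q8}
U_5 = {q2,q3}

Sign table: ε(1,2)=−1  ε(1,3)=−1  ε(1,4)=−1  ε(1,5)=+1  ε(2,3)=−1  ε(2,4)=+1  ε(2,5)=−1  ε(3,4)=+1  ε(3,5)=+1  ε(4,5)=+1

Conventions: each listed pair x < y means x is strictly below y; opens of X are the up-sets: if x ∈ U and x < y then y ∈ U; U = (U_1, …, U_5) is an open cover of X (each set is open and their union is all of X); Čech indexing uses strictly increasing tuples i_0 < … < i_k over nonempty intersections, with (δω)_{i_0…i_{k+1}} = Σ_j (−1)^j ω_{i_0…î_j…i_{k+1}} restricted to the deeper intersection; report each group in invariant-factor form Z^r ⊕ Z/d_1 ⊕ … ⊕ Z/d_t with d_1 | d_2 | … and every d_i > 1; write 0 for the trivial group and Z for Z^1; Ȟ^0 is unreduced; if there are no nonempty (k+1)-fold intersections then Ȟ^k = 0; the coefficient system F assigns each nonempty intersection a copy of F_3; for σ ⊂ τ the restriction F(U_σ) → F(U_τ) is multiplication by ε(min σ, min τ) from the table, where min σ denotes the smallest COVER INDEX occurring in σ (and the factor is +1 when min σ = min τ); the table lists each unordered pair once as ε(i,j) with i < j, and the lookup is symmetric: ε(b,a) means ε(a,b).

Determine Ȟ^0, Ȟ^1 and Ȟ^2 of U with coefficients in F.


Ȟ^0 ≅ 0,  Ȟ^1 ≅ Z/3,  Ȟ^2 ≅ 0

intersection data:
  U12={q1} U13={q7} U14={q8} U15={q2} U23={q4} U45={q3}
C dims 5,6; δ0: rk_F3 5
Ȟ^0 = (5 − 5) − 0 = 0, so Ȟ^0 ≅ 0
Ȟ^1 = (6 − 0) − 5 = 1, so Ȟ^1 ≅ Z/3
Ȟ^2 = (0 − 0) − 0 = 0, so Ȟ^2 ≅ 0


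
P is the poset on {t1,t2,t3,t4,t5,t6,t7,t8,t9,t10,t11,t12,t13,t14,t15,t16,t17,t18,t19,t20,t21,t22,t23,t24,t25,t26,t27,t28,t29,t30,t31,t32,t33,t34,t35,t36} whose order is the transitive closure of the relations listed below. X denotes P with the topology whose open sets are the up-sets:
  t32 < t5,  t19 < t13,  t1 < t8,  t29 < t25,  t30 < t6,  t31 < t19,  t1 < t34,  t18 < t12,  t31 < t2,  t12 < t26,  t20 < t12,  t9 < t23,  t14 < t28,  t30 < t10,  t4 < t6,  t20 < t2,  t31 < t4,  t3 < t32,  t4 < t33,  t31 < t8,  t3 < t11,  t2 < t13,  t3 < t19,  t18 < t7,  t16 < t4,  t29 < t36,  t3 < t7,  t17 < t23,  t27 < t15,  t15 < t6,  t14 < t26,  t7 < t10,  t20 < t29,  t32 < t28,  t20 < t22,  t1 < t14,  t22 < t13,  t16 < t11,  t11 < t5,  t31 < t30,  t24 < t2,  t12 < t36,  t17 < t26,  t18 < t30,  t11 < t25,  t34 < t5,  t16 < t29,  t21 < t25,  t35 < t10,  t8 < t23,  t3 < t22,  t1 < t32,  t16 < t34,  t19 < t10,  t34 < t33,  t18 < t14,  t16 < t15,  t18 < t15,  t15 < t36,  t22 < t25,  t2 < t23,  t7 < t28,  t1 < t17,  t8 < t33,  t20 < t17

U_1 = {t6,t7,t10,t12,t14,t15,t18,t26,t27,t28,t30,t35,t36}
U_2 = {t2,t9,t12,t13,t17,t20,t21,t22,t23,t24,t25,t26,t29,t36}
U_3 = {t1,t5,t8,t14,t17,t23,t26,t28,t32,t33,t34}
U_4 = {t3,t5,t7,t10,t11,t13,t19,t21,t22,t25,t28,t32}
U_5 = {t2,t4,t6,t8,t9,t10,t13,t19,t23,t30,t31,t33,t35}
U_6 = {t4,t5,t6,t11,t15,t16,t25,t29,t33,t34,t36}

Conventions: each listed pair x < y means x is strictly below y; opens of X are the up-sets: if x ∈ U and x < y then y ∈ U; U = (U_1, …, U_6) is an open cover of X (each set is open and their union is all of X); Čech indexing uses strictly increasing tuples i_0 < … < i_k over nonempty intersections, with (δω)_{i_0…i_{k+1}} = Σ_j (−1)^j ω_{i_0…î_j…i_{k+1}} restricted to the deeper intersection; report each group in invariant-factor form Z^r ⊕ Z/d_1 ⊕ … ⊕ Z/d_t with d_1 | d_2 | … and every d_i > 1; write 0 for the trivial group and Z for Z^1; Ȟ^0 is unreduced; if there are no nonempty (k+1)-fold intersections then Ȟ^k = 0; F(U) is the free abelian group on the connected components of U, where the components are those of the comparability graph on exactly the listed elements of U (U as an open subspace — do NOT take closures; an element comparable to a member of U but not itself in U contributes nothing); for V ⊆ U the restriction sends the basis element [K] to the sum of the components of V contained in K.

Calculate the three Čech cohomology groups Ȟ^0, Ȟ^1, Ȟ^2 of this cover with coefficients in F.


nonempty overlaps:
  U12={t12,t26,t36} U13={t14,t26,t28} U14={t7,t10,t28} U15={t6,t10,t30,t35} U16={t6,t15,t36} U23={t17,t23,t26} U24={t13,t21,t22,t25} U25={t2,t9,t13,t23} U26={t25,t29,t36} U34={t5,t28,t32} U35={t8,t23,t33} U36={t5,t33,t34} U45={t10,t13,t19} U46={t5,t11,t25} U56={t4,t6,t33}
  U123={t26} U126={t36} U134={t28} U145={t10} U156={t6} U235={t23} U245={t13} U246={t25} U346={t5} U356={t33}
components per intersection:
  U1: {t6,t7,t10,t12,t14,t15,t18,t26,t27,t28,t30,t35,t36}
  U2: {t2,t9,t12,t13,t17,t20,t21,t22,t23,t24,t25,t26,t29,t36}
  U3: {t1,t5,t8,t14,t17,t23,t26,t28,t32,t33,t34}
  U4: {t3,t5,t7,t10,t11,t13,t19,t21,t22,t25,t28,t32}
  U5: {t2,t4,t6,t8,t9,t10,t13,t19,t23,t30,t31,t33,t35}
  U6: {t4,t5,t6,t11,t15,t16,t25,t29,t33,t34,t36}
  U12: {t12,t26,t36}
  U13: {t14,t26,t28}
  U14: {t7,t10,t28}
  U15: {t6,t10,t30,t35}
  U16: {t6,t15,t36}
  U23: {t17,t23,t26}
  U24: {t13,t21,t22,t25}
  U25: {t2,t9,t13,t23}
  U26: {t25,t29,t36}
  U34: {t5,t28,t32}
  U35: {t8,t23,t33}
  U36: {t5,t33,t34}
  U45: {t10,t13,t19}
  U46: {t5,t11,t25}
  U56: {t4,t6,t33}
  U123: {t26}
  U126: {t36}
  U134: {t28}
  U145: {t10}
  U156: {t6}
  U235: {t23}
  U245: {t13}
  U246: {t25}
  U346: {t5}
  U356: {t33}
C dims 6,15,10; δ0: rk 5, SNF 1^5; δ1: rk 10, SNF 1^9·2
degree 0: 6−5−0 = 1 → Ȟ^0 ≅ Z
degree 1: 15−10−5 = 0 → Ȟ^1 ≅ 0
degree 2: 10−0−10 = 0 plus torsion [2] → Ȟ^2 ≅ Z/2

Ȟ^0(U;F) ≅ Z, Ȟ^1(U;F) ≅ 0, Ȟ^2(U;F) ≅ Z/2
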